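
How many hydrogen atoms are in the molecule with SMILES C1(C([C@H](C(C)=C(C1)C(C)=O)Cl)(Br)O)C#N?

11

Hydrogens are implicit in SMILES; fill each atom to its normal valence:
  5 × C: no H
  2 × C: 3 H each → 6
  2 × C: 1 H each → 2
  1 × Br: no H
  1 × C: 2 H
  1 × Cl: no H
  1 × N: no H
  1 × O: 1 H
  1 × O: no H
  Total hydrogens = 11.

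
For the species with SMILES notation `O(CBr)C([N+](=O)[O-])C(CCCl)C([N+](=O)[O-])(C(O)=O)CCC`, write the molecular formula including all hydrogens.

Heavy atoms from the SMILES: 1 Br, 10 C, 1 Cl, 2 N, 7 O.
Implicit hydrogens by atom environment:
  5 × C: 2 H each → 10
  4 × O: no H
  2 × C: 1 H each → 2
  2 × C: no H
  2 × N (charge +1): no H
  2 × O (charge -1): no H
  1 × Br: no H
  1 × C: 3 H
  1 × Cl: no H
  1 × O: 1 H
  Total hydrogens = 16.
Molecular formula: C10H16BrClN2O7

C10H16BrClN2O7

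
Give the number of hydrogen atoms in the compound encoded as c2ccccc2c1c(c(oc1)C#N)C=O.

Hydrogens are implicit in SMILES; fill each atom to its normal valence:
  6 × C (aromatic): 1 H each → 6
  4 × C (aromatic): no H
  1 × C: 1 H
  1 × C: no H
  1 × N: no H
  1 × O (aromatic): no H
  1 × O: no H
  Total hydrogens = 7.

7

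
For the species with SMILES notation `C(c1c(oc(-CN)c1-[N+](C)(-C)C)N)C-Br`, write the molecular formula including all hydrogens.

Heavy atoms from the SMILES: 1 Br, 10 C, 3 N, 1 O.
Implicit hydrogens by atom environment:
  4 × C (aromatic): no H
  3 × C: 3 H each → 9
  3 × C: 2 H each → 6
  2 × N: 2 H each → 4
  1 × Br: no H
  1 × N (charge +1): no H
  1 × O (aromatic): no H
  Total hydrogens = 19.
Net charge +1.
Molecular formula: C10H19BrN3O+

C10H19BrN3O+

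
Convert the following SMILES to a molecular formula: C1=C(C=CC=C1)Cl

Heavy atoms from the SMILES: 6 C, 1 Cl.
Implicit hydrogens by atom environment:
  5 × C (aromatic): 1 H each → 5
  1 × C (aromatic): no H
  1 × Cl: no H
  Total hydrogens = 5.
Molecular formula: C6H5Cl

C6H5Cl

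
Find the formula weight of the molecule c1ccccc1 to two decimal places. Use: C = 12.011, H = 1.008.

Molecular formula: C6H6.
M = 6×12.011 + 6×1.008 = 78.11 g/mol.

78.11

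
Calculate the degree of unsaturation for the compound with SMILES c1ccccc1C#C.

6

Molecular formula from the SMILES: C8H6.
DoU = (2C + 2 + N − H − X)/2 = (2·8 + 2 + 0 − 6 − 0)/2 = 12/2 = 6.
(Structurally: 1 ring(s) + 5 π bond(s) = 6.)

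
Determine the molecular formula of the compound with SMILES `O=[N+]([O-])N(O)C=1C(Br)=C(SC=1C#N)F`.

Heavy atoms from the SMILES: 1 Br, 5 C, 1 F, 3 N, 3 O, 1 S.
Implicit hydrogens by atom environment:
  4 × C (aromatic): no H
  2 × N: no H
  1 × Br: no H
  1 × C: no H
  1 × F: no H
  1 × N (charge +1): no H
  1 × O: 1 H
  1 × O: no H
  1 × O (charge -1): no H
  1 × S (aromatic): no H
  Total hydrogens = 1.
Molecular formula: C5HBrFN3O3S

C5HBrFN3O3S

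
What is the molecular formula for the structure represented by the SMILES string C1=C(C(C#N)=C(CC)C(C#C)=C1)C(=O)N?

C12H10N2O

Heavy atoms from the SMILES: 12 C, 2 N, 1 O.
Implicit hydrogens by atom environment:
  4 × C (aromatic): no H
  3 × C: no H
  2 × C (aromatic): 1 H each → 2
  1 × C: 3 H
  1 × C: 2 H
  1 × C: 1 H
  1 × N: 2 H
  1 × N: no H
  1 × O: no H
  Total hydrogens = 10.
Molecular formula: C12H10N2O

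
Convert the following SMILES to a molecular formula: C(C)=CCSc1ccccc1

Heavy atoms from the SMILES: 10 C, 1 S.
Implicit hydrogens by atom environment:
  5 × C (aromatic): 1 H each → 5
  2 × C: 1 H each → 2
  1 × C: 3 H
  1 × C: 2 H
  1 × C (aromatic): no H
  1 × S: no H
  Total hydrogens = 12.
Molecular formula: C10H12S

C10H12S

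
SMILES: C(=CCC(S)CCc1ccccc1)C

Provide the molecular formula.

C13H18S

Heavy atoms from the SMILES: 13 C, 1 S.
Implicit hydrogens by atom environment:
  5 × C (aromatic): 1 H each → 5
  3 × C: 2 H each → 6
  3 × C: 1 H each → 3
  1 × C: 3 H
  1 × C (aromatic): no H
  1 × S: 1 H
  Total hydrogens = 18.
Molecular formula: C13H18S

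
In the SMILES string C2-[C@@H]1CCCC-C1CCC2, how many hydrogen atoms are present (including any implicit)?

18

Hydrogens are implicit in SMILES; fill each atom to its normal valence:
  8 × C: 2 H each → 16
  2 × C: 1 H each → 2
  Total hydrogens = 18.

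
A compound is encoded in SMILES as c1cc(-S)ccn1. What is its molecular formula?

Heavy atoms from the SMILES: 5 C, 1 N, 1 S.
Implicit hydrogens by atom environment:
  4 × C (aromatic): 1 H each → 4
  1 × C (aromatic): no H
  1 × N (aromatic): no H
  1 × S: 1 H
  Total hydrogens = 5.
Molecular formula: C5H5NS

C5H5NS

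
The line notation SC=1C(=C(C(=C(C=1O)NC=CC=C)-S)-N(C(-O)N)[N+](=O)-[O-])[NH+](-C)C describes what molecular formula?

C13H20N5O4S2+

Heavy atoms from the SMILES: 13 C, 5 N, 4 O, 2 S.
Implicit hydrogens by atom environment:
  6 × C (aromatic): no H
  4 × C: 1 H each → 4
  2 × C: 3 H each → 6
  2 × O: 1 H each → 2
  2 × S: 1 H each → 2
  1 × C: 2 H
  1 × N: 2 H
  1 × N (charge +1): 1 H
  1 × N: 1 H
  1 × N: no H
  1 × N (charge +1): no H
  1 × O: no H
  1 × O (charge -1): no H
  Total hydrogens = 20.
Net charge +1.
Molecular formula: C13H20N5O4S2+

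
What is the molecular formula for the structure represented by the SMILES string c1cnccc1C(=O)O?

Heavy atoms from the SMILES: 6 C, 1 N, 2 O.
Implicit hydrogens by atom environment:
  4 × C (aromatic): 1 H each → 4
  1 × C (aromatic): no H
  1 × C: no H
  1 × N (aromatic): no H
  1 × O: 1 H
  1 × O: no H
  Total hydrogens = 5.
Molecular formula: C6H5NO2

C6H5NO2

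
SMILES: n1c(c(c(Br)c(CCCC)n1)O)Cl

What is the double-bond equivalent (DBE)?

4

Molecular formula from the SMILES: C8H10BrClN2O.
DoU = (2C + 2 + N − H − X)/2 = (2·8 + 2 + 2 − 10 − 2)/2 = 8/2 = 4.
(Structurally: 1 ring(s) + 3 π bond(s) = 4.)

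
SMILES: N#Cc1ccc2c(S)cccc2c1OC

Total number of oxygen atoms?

1

The symbol for oxygen appears 1 time in the SMILES.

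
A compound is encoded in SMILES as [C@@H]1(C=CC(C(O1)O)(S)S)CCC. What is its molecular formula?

C8H14O2S2

Heavy atoms from the SMILES: 8 C, 2 O, 2 S.
Implicit hydrogens by atom environment:
  4 × C: 1 H each → 4
  2 × C: 2 H each → 4
  2 × S: 1 H each → 2
  1 × C: 3 H
  1 × C: no H
  1 × O: 1 H
  1 × O: no H
  Total hydrogens = 14.
Molecular formula: C8H14O2S2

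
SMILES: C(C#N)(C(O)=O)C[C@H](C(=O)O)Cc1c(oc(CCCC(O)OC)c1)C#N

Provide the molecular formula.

C17H20N2O7

Heavy atoms from the SMILES: 17 C, 2 N, 7 O.
Implicit hydrogens by atom environment:
  5 × C: 2 H each → 10
  4 × C: no H
  3 × C: 1 H each → 3
  3 × C (aromatic): no H
  3 × O: 1 H each → 3
  3 × O: no H
  2 × N: no H
  1 × C: 3 H
  1 × C (aromatic): 1 H
  1 × O (aromatic): no H
  Total hydrogens = 20.
Molecular formula: C17H20N2O7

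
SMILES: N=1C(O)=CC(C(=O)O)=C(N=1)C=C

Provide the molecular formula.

Heavy atoms from the SMILES: 7 C, 2 N, 3 O.
Implicit hydrogens by atom environment:
  3 × C (aromatic): no H
  2 × N (aromatic): no H
  2 × O: 1 H each → 2
  1 × C: 2 H
  1 × C (aromatic): 1 H
  1 × C: 1 H
  1 × C: no H
  1 × O: no H
  Total hydrogens = 6.
Molecular formula: C7H6N2O3

C7H6N2O3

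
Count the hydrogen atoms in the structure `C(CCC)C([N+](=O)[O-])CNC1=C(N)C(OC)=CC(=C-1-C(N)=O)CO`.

Hydrogens are implicit in SMILES; fill each atom to its normal valence:
  5 × C: 2 H each → 10
  5 × C (aromatic): no H
  3 × O: no H
  2 × C: 3 H each → 6
  2 × N: 2 H each → 4
  1 × C (aromatic): 1 H
  1 × C: 1 H
  1 × C: no H
  1 × N: 1 H
  1 × N (charge +1): no H
  1 × O: 1 H
  1 × O (charge -1): no H
  Total hydrogens = 24.

24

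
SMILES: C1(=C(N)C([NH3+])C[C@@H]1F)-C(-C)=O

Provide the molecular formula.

C7H12FN2O+

Heavy atoms from the SMILES: 7 C, 1 F, 2 N, 1 O.
Implicit hydrogens by atom environment:
  3 × C: no H
  2 × C: 1 H each → 2
  1 × C: 3 H
  1 × C: 2 H
  1 × F: no H
  1 × N (charge +1): 3 H
  1 × N: 2 H
  1 × O: no H
  Total hydrogens = 12.
Net charge +1.
Molecular formula: C7H12FN2O+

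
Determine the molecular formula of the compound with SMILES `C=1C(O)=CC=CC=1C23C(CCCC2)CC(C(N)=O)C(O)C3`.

Heavy atoms from the SMILES: 17 C, 1 N, 3 O.
Implicit hydrogens by atom environment:
  6 × C: 2 H each → 12
  4 × C (aromatic): 1 H each → 4
  3 × C: 1 H each → 3
  2 × C: no H
  2 × C (aromatic): no H
  2 × O: 1 H each → 2
  1 × N: 2 H
  1 × O: no H
  Total hydrogens = 23.
Molecular formula: C17H23NO3

C17H23NO3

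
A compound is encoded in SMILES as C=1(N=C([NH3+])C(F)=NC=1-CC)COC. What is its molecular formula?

C8H13FN3O+

Heavy atoms from the SMILES: 8 C, 1 F, 3 N, 1 O.
Implicit hydrogens by atom environment:
  4 × C (aromatic): no H
  2 × C: 3 H each → 6
  2 × C: 2 H each → 4
  2 × N (aromatic): no H
  1 × F: no H
  1 × N (charge +1): 3 H
  1 × O: no H
  Total hydrogens = 13.
Net charge +1.
Molecular formula: C8H13FN3O+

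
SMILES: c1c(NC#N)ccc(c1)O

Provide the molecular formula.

C7H6N2O

Heavy atoms from the SMILES: 7 C, 2 N, 1 O.
Implicit hydrogens by atom environment:
  4 × C (aromatic): 1 H each → 4
  2 × C (aromatic): no H
  1 × C: no H
  1 × N: 1 H
  1 × N: no H
  1 × O: 1 H
  Total hydrogens = 6.
Molecular formula: C7H6N2O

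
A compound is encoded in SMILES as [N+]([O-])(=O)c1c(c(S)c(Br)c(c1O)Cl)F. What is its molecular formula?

Heavy atoms from the SMILES: 1 Br, 6 C, 1 Cl, 1 F, 1 N, 3 O, 1 S.
Implicit hydrogens by atom environment:
  6 × C (aromatic): no H
  1 × Br: no H
  1 × Cl: no H
  1 × F: no H
  1 × N (charge +1): no H
  1 × O: 1 H
  1 × O: no H
  1 × O (charge -1): no H
  1 × S: 1 H
  Total hydrogens = 2.
Molecular formula: C6H2BrClFNO3S

C6H2BrClFNO3S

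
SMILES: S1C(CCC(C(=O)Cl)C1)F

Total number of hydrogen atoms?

8

Hydrogens are implicit in SMILES; fill each atom to its normal valence:
  3 × C: 2 H each → 6
  2 × C: 1 H each → 2
  1 × C: no H
  1 × Cl: no H
  1 × F: no H
  1 × O: no H
  1 × S: no H
  Total hydrogens = 8.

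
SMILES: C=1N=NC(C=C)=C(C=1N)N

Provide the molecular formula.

Heavy atoms from the SMILES: 6 C, 4 N.
Implicit hydrogens by atom environment:
  3 × C (aromatic): no H
  2 × N: 2 H each → 4
  2 × N (aromatic): no H
  1 × C: 2 H
  1 × C (aromatic): 1 H
  1 × C: 1 H
  Total hydrogens = 8.
Molecular formula: C6H8N4

C6H8N4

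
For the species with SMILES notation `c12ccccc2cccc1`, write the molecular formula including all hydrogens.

Heavy atoms from the SMILES: 10 C.
Implicit hydrogens by atom environment:
  8 × C (aromatic): 1 H each → 8
  2 × C (aromatic): no H
  Total hydrogens = 8.
Molecular formula: C10H8

C10H8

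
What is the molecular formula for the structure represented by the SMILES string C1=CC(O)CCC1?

Heavy atoms from the SMILES: 6 C, 1 O.
Implicit hydrogens by atom environment:
  3 × C: 2 H each → 6
  3 × C: 1 H each → 3
  1 × O: 1 H
  Total hydrogens = 10.
Molecular formula: C6H10O

C6H10O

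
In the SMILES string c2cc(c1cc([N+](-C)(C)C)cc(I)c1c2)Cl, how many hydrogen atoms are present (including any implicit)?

Hydrogens are implicit in SMILES; fill each atom to its normal valence:
  5 × C (aromatic): 1 H each → 5
  5 × C (aromatic): no H
  3 × C: 3 H each → 9
  1 × Cl: no H
  1 × I: no H
  1 × N (charge +1): no H
  Total hydrogens = 14.

14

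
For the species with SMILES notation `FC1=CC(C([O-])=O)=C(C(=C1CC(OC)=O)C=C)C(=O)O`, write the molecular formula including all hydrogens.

C13H10FO6-

Heavy atoms from the SMILES: 13 C, 1 F, 6 O.
Implicit hydrogens by atom environment:
  5 × C (aromatic): no H
  4 × O: no H
  3 × C: no H
  2 × C: 2 H each → 4
  1 × C: 3 H
  1 × C (aromatic): 1 H
  1 × C: 1 H
  1 × F: no H
  1 × O: 1 H
  1 × O (charge -1): no H
  Total hydrogens = 10.
Net charge -1.
Molecular formula: C13H10FO6-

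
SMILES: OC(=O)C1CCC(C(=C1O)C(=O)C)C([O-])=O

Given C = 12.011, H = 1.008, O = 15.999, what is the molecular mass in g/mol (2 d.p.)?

227.19

Molecular formula: C10H11O6-.
M = 10×12.011 + 11×1.008 + 6×15.999 = 227.19 g/mol.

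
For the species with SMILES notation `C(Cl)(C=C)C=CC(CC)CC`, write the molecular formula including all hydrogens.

C10H17Cl

Heavy atoms from the SMILES: 10 C, 1 Cl.
Implicit hydrogens by atom environment:
  5 × C: 1 H each → 5
  3 × C: 2 H each → 6
  2 × C: 3 H each → 6
  1 × Cl: no H
  Total hydrogens = 17.
Molecular formula: C10H17Cl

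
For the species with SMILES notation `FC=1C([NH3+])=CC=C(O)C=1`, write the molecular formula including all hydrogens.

C6H7FNO+

Heavy atoms from the SMILES: 6 C, 1 F, 1 N, 1 O.
Implicit hydrogens by atom environment:
  3 × C (aromatic): 1 H each → 3
  3 × C (aromatic): no H
  1 × F: no H
  1 × N (charge +1): 3 H
  1 × O: 1 H
  Total hydrogens = 7.
Net charge +1.
Molecular formula: C6H7FNO+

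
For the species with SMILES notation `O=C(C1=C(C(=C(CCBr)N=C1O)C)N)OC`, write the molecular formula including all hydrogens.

Heavy atoms from the SMILES: 1 Br, 10 C, 2 N, 3 O.
Implicit hydrogens by atom environment:
  5 × C (aromatic): no H
  2 × C: 3 H each → 6
  2 × C: 2 H each → 4
  2 × O: no H
  1 × Br: no H
  1 × C: no H
  1 × N: 2 H
  1 × N (aromatic): no H
  1 × O: 1 H
  Total hydrogens = 13.
Molecular formula: C10H13BrN2O3

C10H13BrN2O3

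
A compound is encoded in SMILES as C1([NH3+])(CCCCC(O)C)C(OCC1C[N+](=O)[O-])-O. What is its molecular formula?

Heavy atoms from the SMILES: 11 C, 2 N, 5 O.
Implicit hydrogens by atom environment:
  6 × C: 2 H each → 12
  3 × C: 1 H each → 3
  2 × O: 1 H each → 2
  2 × O: no H
  1 × C: 3 H
  1 × C: no H
  1 × N (charge +1): 3 H
  1 × N (charge +1): no H
  1 × O (charge -1): no H
  Total hydrogens = 23.
Net charge +1.
Molecular formula: C11H23N2O5+

C11H23N2O5+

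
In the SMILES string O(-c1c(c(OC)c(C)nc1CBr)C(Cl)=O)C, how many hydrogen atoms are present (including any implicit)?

Hydrogens are implicit in SMILES; fill each atom to its normal valence:
  5 × C (aromatic): no H
  3 × C: 3 H each → 9
  3 × O: no H
  1 × Br: no H
  1 × C: 2 H
  1 × C: no H
  1 × Cl: no H
  1 × N (aromatic): no H
  Total hydrogens = 11.

11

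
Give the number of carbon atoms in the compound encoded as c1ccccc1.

The symbol for carbon appears 6 times in the SMILES. Lowercase c denotes aromatic carbon and counts toward C.

6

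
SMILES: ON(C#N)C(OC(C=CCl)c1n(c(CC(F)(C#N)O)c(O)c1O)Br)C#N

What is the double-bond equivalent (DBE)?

Molecular formula from the SMILES: C13H10BrClFN5O5.
DoU = (2C + 2 + N − H − X)/2 = (2·13 + 2 + 5 − 10 − 3)/2 = 20/2 = 10.
(Structurally: 1 ring(s) + 9 π bond(s) = 10.)

10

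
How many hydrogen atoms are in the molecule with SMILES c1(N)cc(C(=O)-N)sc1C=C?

8

Hydrogens are implicit in SMILES; fill each atom to its normal valence:
  3 × C (aromatic): no H
  2 × N: 2 H each → 4
  1 × C: 2 H
  1 × C (aromatic): 1 H
  1 × C: 1 H
  1 × C: no H
  1 × O: no H
  1 × S (aromatic): no H
  Total hydrogens = 8.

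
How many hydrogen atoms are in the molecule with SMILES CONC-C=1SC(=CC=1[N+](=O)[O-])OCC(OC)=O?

12

Hydrogens are implicit in SMILES; fill each atom to its normal valence:
  5 × O: no H
  3 × C (aromatic): no H
  2 × C: 3 H each → 6
  2 × C: 2 H each → 4
  1 × C (aromatic): 1 H
  1 × C: no H
  1 × N: 1 H
  1 × N (charge +1): no H
  1 × O (charge -1): no H
  1 × S (aromatic): no H
  Total hydrogens = 12.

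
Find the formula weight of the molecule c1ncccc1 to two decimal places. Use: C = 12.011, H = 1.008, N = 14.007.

79.10

Molecular formula: C5H5N.
M = 5×12.011 + 5×1.008 + 1×14.007 = 79.10 g/mol.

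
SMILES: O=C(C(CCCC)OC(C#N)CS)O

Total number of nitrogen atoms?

The symbol for nitrogen appears 1 time in the SMILES.

1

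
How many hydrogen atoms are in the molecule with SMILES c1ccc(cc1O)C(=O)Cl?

5

Hydrogens are implicit in SMILES; fill each atom to its normal valence:
  4 × C (aromatic): 1 H each → 4
  2 × C (aromatic): no H
  1 × C: no H
  1 × Cl: no H
  1 × O: 1 H
  1 × O: no H
  Total hydrogens = 5.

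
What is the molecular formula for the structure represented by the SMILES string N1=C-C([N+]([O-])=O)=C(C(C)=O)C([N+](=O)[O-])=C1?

C7H5N3O5

Heavy atoms from the SMILES: 7 C, 3 N, 5 O.
Implicit hydrogens by atom environment:
  3 × C (aromatic): no H
  3 × O: no H
  2 × C (aromatic): 1 H each → 2
  2 × N (charge +1): no H
  2 × O (charge -1): no H
  1 × C: 3 H
  1 × C: no H
  1 × N (aromatic): no H
  Total hydrogens = 5.
Molecular formula: C7H5N3O5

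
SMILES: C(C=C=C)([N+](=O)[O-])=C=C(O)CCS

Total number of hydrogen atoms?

Hydrogens are implicit in SMILES; fill each atom to its normal valence:
  4 × C: no H
  3 × C: 2 H each → 6
  1 × C: 1 H
  1 × N (charge +1): no H
  1 × O: 1 H
  1 × O: no H
  1 × O (charge -1): no H
  1 × S: 1 H
  Total hydrogens = 9.

9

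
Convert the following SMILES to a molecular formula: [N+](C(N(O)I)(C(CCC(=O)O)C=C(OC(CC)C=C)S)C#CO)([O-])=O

Heavy atoms from the SMILES: 14 C, 1 I, 2 N, 7 O, 1 S.
Implicit hydrogens by atom environment:
  5 × C: no H
  4 × C: 2 H each → 8
  4 × C: 1 H each → 4
  3 × O: 1 H each → 3
  3 × O: no H
  1 × C: 3 H
  1 × I: no H
  1 × N: no H
  1 × N (charge +1): no H
  1 × O (charge -1): no H
  1 × S: 1 H
  Total hydrogens = 19.
Molecular formula: C14H19IN2O7S

C14H19IN2O7S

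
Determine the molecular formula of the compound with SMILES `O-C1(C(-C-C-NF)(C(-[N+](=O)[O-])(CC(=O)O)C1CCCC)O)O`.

C12H21FN2O7

Heavy atoms from the SMILES: 12 C, 1 F, 2 N, 7 O.
Implicit hydrogens by atom environment:
  6 × C: 2 H each → 12
  4 × C: no H
  4 × O: 1 H each → 4
  2 × O: no H
  1 × C: 3 H
  1 × C: 1 H
  1 × F: no H
  1 × N: 1 H
  1 × N (charge +1): no H
  1 × O (charge -1): no H
  Total hydrogens = 21.
Molecular formula: C12H21FN2O7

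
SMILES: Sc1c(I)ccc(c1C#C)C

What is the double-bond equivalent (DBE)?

6

Molecular formula from the SMILES: C9H7IS.
DoU = (2C + 2 + N − H − X)/2 = (2·9 + 2 + 0 − 7 − 1)/2 = 12/2 = 6.
(Structurally: 1 ring(s) + 5 π bond(s) = 6.)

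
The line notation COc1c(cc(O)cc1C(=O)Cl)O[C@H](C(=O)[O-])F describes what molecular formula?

Heavy atoms from the SMILES: 10 C, 1 Cl, 1 F, 6 O.
Implicit hydrogens by atom environment:
  4 × C (aromatic): no H
  4 × O: no H
  2 × C (aromatic): 1 H each → 2
  2 × C: no H
  1 × C: 3 H
  1 × C: 1 H
  1 × Cl: no H
  1 × F: no H
  1 × O: 1 H
  1 × O (charge -1): no H
  Total hydrogens = 7.
Net charge -1.
Molecular formula: C10H7ClFO6-

C10H7ClFO6-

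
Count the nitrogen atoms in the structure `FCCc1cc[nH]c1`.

The symbol for nitrogen appears 1 time in the SMILES.

1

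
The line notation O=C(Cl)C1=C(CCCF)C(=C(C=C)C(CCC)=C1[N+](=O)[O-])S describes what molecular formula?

Heavy atoms from the SMILES: 15 C, 1 Cl, 1 F, 1 N, 3 O, 1 S.
Implicit hydrogens by atom environment:
  6 × C: 2 H each → 12
  6 × C (aromatic): no H
  2 × O: no H
  1 × C: 3 H
  1 × C: 1 H
  1 × C: no H
  1 × Cl: no H
  1 × F: no H
  1 × N (charge +1): no H
  1 × O (charge -1): no H
  1 × S: 1 H
  Total hydrogens = 17.
Molecular formula: C15H17ClFNO3S

C15H17ClFNO3S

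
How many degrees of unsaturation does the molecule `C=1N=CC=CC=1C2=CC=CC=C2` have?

8

Molecular formula from the SMILES: C11H9N.
DoU = (2C + 2 + N − H − X)/2 = (2·11 + 2 + 1 − 9 − 0)/2 = 16/2 = 8.
(Structurally: 2 ring(s) + 6 π bond(s) = 8.)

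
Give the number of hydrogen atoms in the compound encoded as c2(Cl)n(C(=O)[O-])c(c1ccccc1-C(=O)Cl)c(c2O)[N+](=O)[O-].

Hydrogens are implicit in SMILES; fill each atom to its normal valence:
  6 × C (aromatic): no H
  4 × C (aromatic): 1 H each → 4
  3 × O: no H
  2 × C: no H
  2 × Cl: no H
  2 × O (charge -1): no H
  1 × N (aromatic): no H
  1 × N (charge +1): no H
  1 × O: 1 H
  Total hydrogens = 5.

5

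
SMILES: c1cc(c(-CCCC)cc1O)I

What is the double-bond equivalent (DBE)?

Molecular formula from the SMILES: C10H13IO.
DoU = (2C + 2 + N − H − X)/2 = (2·10 + 2 + 0 − 13 − 1)/2 = 8/2 = 4.
(Structurally: 1 ring(s) + 3 π bond(s) = 4.)

4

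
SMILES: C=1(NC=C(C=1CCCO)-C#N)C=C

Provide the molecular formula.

C10H12N2O

Heavy atoms from the SMILES: 10 C, 2 N, 1 O.
Implicit hydrogens by atom environment:
  4 × C: 2 H each → 8
  3 × C (aromatic): no H
  1 × C (aromatic): 1 H
  1 × C: 1 H
  1 × C: no H
  1 × N (aromatic): 1 H
  1 × N: no H
  1 × O: 1 H
  Total hydrogens = 12.
Molecular formula: C10H12N2O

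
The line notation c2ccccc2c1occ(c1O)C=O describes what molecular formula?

Heavy atoms from the SMILES: 11 C, 3 O.
Implicit hydrogens by atom environment:
  6 × C (aromatic): 1 H each → 6
  4 × C (aromatic): no H
  1 × C: 1 H
  1 × O: 1 H
  1 × O (aromatic): no H
  1 × O: no H
  Total hydrogens = 8.
Molecular formula: C11H8O3

C11H8O3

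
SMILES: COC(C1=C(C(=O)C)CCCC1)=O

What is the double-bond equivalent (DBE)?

4

Molecular formula from the SMILES: C10H14O3.
DoU = (2C + 2 + N − H − X)/2 = (2·10 + 2 + 0 − 14 − 0)/2 = 8/2 = 4.
(Structurally: 1 ring(s) + 3 π bond(s) = 4.)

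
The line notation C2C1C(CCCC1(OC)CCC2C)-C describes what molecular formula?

C13H24O

Heavy atoms from the SMILES: 13 C, 1 O.
Implicit hydrogens by atom environment:
  6 × C: 2 H each → 12
  3 × C: 3 H each → 9
  3 × C: 1 H each → 3
  1 × C: no H
  1 × O: no H
  Total hydrogens = 24.
Molecular formula: C13H24O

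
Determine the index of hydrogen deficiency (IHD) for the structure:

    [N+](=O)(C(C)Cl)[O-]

Molecular formula from the SMILES: C2H4ClNO2.
DoU = (2C + 2 + N − H − X)/2 = (2·2 + 2 + 1 − 4 − 1)/2 = 2/2 = 1.
(Structurally: 0 ring(s) + 1 π bond(s) = 1.)

1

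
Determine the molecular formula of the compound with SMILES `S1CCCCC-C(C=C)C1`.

C9H16S

Heavy atoms from the SMILES: 9 C, 1 S.
Implicit hydrogens by atom environment:
  7 × C: 2 H each → 14
  2 × C: 1 H each → 2
  1 × S: no H
  Total hydrogens = 16.
Molecular formula: C9H16S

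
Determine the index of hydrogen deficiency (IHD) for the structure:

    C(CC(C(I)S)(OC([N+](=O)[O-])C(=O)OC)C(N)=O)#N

Molecular formula from the SMILES: C8H10IN3O6S.
DoU = (2C + 2 + N − H − X)/2 = (2·8 + 2 + 3 − 10 − 1)/2 = 10/2 = 5.
(Structurally: 0 ring(s) + 5 π bond(s) = 5.)

5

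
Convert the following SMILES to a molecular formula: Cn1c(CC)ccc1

C7H11N

Heavy atoms from the SMILES: 7 C, 1 N.
Implicit hydrogens by atom environment:
  3 × C (aromatic): 1 H each → 3
  2 × C: 3 H each → 6
  1 × C: 2 H
  1 × C (aromatic): no H
  1 × N (aromatic): no H
  Total hydrogens = 11.
Molecular formula: C7H11N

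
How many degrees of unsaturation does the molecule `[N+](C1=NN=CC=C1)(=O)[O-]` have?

5

Molecular formula from the SMILES: C4H3N3O2.
DoU = (2C + 2 + N − H − X)/2 = (2·4 + 2 + 3 − 3 − 0)/2 = 10/2 = 5.
(Structurally: 1 ring(s) + 4 π bond(s) = 5.)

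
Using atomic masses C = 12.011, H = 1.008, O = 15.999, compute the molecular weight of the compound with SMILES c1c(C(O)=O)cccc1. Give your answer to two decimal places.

Molecular formula: C7H6O2.
M = 7×12.011 + 6×1.008 + 2×15.999 = 122.12 g/mol.

122.12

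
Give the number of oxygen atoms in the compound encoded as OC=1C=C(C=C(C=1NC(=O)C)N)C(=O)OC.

The symbol for oxygen appears 4 times in the SMILES.

4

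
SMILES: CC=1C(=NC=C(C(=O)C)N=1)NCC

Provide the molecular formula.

Heavy atoms from the SMILES: 9 C, 3 N, 1 O.
Implicit hydrogens by atom environment:
  3 × C: 3 H each → 9
  3 × C (aromatic): no H
  2 × N (aromatic): no H
  1 × C: 2 H
  1 × C (aromatic): 1 H
  1 × C: no H
  1 × N: 1 H
  1 × O: no H
  Total hydrogens = 13.
Molecular formula: C9H13N3O

C9H13N3O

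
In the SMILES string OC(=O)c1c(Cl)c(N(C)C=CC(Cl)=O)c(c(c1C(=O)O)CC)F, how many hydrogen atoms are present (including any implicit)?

12

Hydrogens are implicit in SMILES; fill each atom to its normal valence:
  6 × C (aromatic): no H
  3 × C: no H
  3 × O: no H
  2 × C: 3 H each → 6
  2 × C: 1 H each → 2
  2 × Cl: no H
  2 × O: 1 H each → 2
  1 × C: 2 H
  1 × F: no H
  1 × N: no H
  Total hydrogens = 12.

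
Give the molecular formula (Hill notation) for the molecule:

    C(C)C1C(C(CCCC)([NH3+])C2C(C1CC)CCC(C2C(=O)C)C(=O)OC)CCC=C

Heavy atoms from the SMILES: 26 C, 1 N, 3 O.
Implicit hydrogens by atom environment:
  10 × C: 2 H each → 20
  8 × C: 1 H each → 8
  5 × C: 3 H each → 15
  3 × C: no H
  3 × O: no H
  1 × N (charge +1): 3 H
  Total hydrogens = 46.
Net charge +1.
Molecular formula: C26H46NO3+

C26H46NO3+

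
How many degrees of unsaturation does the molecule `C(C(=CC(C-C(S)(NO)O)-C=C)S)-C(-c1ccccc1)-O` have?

Molecular formula from the SMILES: C15H21NO3S2.
DoU = (2C + 2 + N − H − X)/2 = (2·15 + 2 + 1 − 21 − 0)/2 = 12/2 = 6.
(Structurally: 1 ring(s) + 5 π bond(s) = 6.)

6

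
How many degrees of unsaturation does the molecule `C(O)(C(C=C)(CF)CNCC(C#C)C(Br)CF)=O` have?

Molecular formula from the SMILES: C12H16BrF2NO2.
DoU = (2C + 2 + N − H − X)/2 = (2·12 + 2 + 1 − 16 − 3)/2 = 8/2 = 4.
(Structurally: 0 ring(s) + 4 π bond(s) = 4.)

4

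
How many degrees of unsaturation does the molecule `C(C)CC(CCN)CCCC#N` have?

Molecular formula from the SMILES: C10H20N2.
DoU = (2C + 2 + N − H − X)/2 = (2·10 + 2 + 2 − 20 − 0)/2 = 4/2 = 2.
(Structurally: 0 ring(s) + 2 π bond(s) = 2.)

2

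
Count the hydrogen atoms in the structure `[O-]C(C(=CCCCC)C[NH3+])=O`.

Hydrogens are implicit in SMILES; fill each atom to its normal valence:
  4 × C: 2 H each → 8
  2 × C: no H
  1 × C: 3 H
  1 × C: 1 H
  1 × N (charge +1): 3 H
  1 × O: no H
  1 × O (charge -1): no H
  Total hydrogens = 15.

15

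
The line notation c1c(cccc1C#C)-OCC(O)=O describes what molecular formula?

C10H8O3

Heavy atoms from the SMILES: 10 C, 3 O.
Implicit hydrogens by atom environment:
  4 × C (aromatic): 1 H each → 4
  2 × C (aromatic): no H
  2 × C: no H
  2 × O: no H
  1 × C: 2 H
  1 × C: 1 H
  1 × O: 1 H
  Total hydrogens = 8.
Molecular formula: C10H8O3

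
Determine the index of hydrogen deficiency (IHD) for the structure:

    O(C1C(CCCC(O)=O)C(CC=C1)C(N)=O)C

4

Molecular formula from the SMILES: C12H19NO4.
DoU = (2C + 2 + N − H − X)/2 = (2·12 + 2 + 1 − 19 − 0)/2 = 8/2 = 4.
(Structurally: 1 ring(s) + 3 π bond(s) = 4.)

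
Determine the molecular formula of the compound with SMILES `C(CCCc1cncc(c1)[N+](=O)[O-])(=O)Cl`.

C9H9ClN2O3

Heavy atoms from the SMILES: 9 C, 1 Cl, 2 N, 3 O.
Implicit hydrogens by atom environment:
  3 × C: 2 H each → 6
  3 × C (aromatic): 1 H each → 3
  2 × C (aromatic): no H
  2 × O: no H
  1 × C: no H
  1 × Cl: no H
  1 × N (aromatic): no H
  1 × N (charge +1): no H
  1 × O (charge -1): no H
  Total hydrogens = 9.
Molecular formula: C9H9ClN2O3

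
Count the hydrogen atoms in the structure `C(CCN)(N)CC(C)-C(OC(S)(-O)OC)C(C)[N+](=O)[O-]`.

25

Hydrogens are implicit in SMILES; fill each atom to its normal valence:
  4 × C: 1 H each → 4
  3 × C: 3 H each → 9
  3 × C: 2 H each → 6
  3 × O: no H
  2 × N: 2 H each → 4
  1 × C: no H
  1 × N (charge +1): no H
  1 × O: 1 H
  1 × O (charge -1): no H
  1 × S: 1 H
  Total hydrogens = 25.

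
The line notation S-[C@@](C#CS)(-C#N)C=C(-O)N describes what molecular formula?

Heavy atoms from the SMILES: 6 C, 2 N, 1 O, 2 S.
Implicit hydrogens by atom environment:
  5 × C: no H
  2 × S: 1 H each → 2
  1 × C: 1 H
  1 × N: 2 H
  1 × N: no H
  1 × O: 1 H
  Total hydrogens = 6.
Molecular formula: C6H6N2OS2

C6H6N2OS2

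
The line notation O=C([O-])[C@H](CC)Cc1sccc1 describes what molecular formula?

C9H11O2S-

Heavy atoms from the SMILES: 9 C, 2 O, 1 S.
Implicit hydrogens by atom environment:
  3 × C (aromatic): 1 H each → 3
  2 × C: 2 H each → 4
  1 × C: 3 H
  1 × C: 1 H
  1 × C (aromatic): no H
  1 × C: no H
  1 × O: no H
  1 × O (charge -1): no H
  1 × S (aromatic): no H
  Total hydrogens = 11.
Net charge -1.
Molecular formula: C9H11O2S-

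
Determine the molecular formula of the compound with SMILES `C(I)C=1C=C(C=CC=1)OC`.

Heavy atoms from the SMILES: 8 C, 1 I, 1 O.
Implicit hydrogens by atom environment:
  4 × C (aromatic): 1 H each → 4
  2 × C (aromatic): no H
  1 × C: 3 H
  1 × C: 2 H
  1 × I: no H
  1 × O: no H
  Total hydrogens = 9.
Molecular formula: C8H9IO

C8H9IO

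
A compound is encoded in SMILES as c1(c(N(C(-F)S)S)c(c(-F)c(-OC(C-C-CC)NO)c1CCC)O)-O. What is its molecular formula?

Heavy atoms from the SMILES: 15 C, 2 F, 2 N, 4 O, 2 S.
Implicit hydrogens by atom environment:
  6 × C (aromatic): no H
  5 × C: 2 H each → 10
  3 × O: 1 H each → 3
  2 × C: 3 H each → 6
  2 × C: 1 H each → 2
  2 × F: no H
  2 × S: 1 H each → 2
  1 × N: 1 H
  1 × N: no H
  1 × O: no H
  Total hydrogens = 24.
Molecular formula: C15H24F2N2O4S2

C15H24F2N2O4S2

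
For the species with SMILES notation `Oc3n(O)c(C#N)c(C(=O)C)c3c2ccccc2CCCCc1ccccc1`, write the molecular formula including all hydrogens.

Heavy atoms from the SMILES: 23 C, 2 N, 3 O.
Implicit hydrogens by atom environment:
  9 × C (aromatic): 1 H each → 9
  7 × C (aromatic): no H
  4 × C: 2 H each → 8
  2 × C: no H
  2 × O: 1 H each → 2
  1 × C: 3 H
  1 × N (aromatic): no H
  1 × N: no H
  1 × O: no H
  Total hydrogens = 22.
Molecular formula: C23H22N2O3

C23H22N2O3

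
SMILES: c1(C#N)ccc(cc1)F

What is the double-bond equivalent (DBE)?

6

Molecular formula from the SMILES: C7H4FN.
DoU = (2C + 2 + N − H − X)/2 = (2·7 + 2 + 1 − 4 − 1)/2 = 12/2 = 6.
(Structurally: 1 ring(s) + 5 π bond(s) = 6.)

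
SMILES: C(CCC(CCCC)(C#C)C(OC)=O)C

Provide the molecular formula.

Heavy atoms from the SMILES: 13 C, 2 O.
Implicit hydrogens by atom environment:
  6 × C: 2 H each → 12
  3 × C: 3 H each → 9
  3 × C: no H
  2 × O: no H
  1 × C: 1 H
  Total hydrogens = 22.
Molecular formula: C13H22O2

C13H22O2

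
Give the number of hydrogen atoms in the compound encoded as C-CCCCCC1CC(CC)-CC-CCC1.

32

Hydrogens are implicit in SMILES; fill each atom to its normal valence:
  12 × C: 2 H each → 24
  2 × C: 3 H each → 6
  2 × C: 1 H each → 2
  Total hydrogens = 32.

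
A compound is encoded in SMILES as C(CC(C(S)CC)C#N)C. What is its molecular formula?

C8H15NS

Heavy atoms from the SMILES: 8 C, 1 N, 1 S.
Implicit hydrogens by atom environment:
  3 × C: 2 H each → 6
  2 × C: 3 H each → 6
  2 × C: 1 H each → 2
  1 × C: no H
  1 × N: no H
  1 × S: 1 H
  Total hydrogens = 15.
Molecular formula: C8H15NS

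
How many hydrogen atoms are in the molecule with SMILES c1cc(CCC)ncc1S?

Hydrogens are implicit in SMILES; fill each atom to its normal valence:
  3 × C (aromatic): 1 H each → 3
  2 × C: 2 H each → 4
  2 × C (aromatic): no H
  1 × C: 3 H
  1 × N (aromatic): no H
  1 × S: 1 H
  Total hydrogens = 11.

11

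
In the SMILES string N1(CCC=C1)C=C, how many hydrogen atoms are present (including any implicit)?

Hydrogens are implicit in SMILES; fill each atom to its normal valence:
  3 × C: 2 H each → 6
  3 × C: 1 H each → 3
  1 × N: no H
  Total hydrogens = 9.

9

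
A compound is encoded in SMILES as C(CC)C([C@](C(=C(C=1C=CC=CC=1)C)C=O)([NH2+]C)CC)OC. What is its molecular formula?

C19H30NO2+

Heavy atoms from the SMILES: 19 C, 1 N, 2 O.
Implicit hydrogens by atom environment:
  5 × C: 3 H each → 15
  5 × C (aromatic): 1 H each → 5
  3 × C: 2 H each → 6
  3 × C: no H
  2 × C: 1 H each → 2
  2 × O: no H
  1 × C (aromatic): no H
  1 × N (charge +1): 2 H
  Total hydrogens = 30.
Net charge +1.
Molecular formula: C19H30NO2+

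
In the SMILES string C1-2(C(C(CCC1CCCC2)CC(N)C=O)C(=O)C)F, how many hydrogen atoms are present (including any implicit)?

Hydrogens are implicit in SMILES; fill each atom to its normal valence:
  7 × C: 2 H each → 14
  5 × C: 1 H each → 5
  2 × C: no H
  2 × O: no H
  1 × C: 3 H
  1 × F: no H
  1 × N: 2 H
  Total hydrogens = 24.

24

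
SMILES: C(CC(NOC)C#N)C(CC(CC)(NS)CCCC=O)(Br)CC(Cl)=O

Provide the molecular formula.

C16H27BrClN3O3S

Heavy atoms from the SMILES: 1 Br, 16 C, 1 Cl, 3 N, 3 O, 1 S.
Implicit hydrogens by atom environment:
  8 × C: 2 H each → 16
  4 × C: no H
  3 × O: no H
  2 × C: 3 H each → 6
  2 × C: 1 H each → 2
  2 × N: 1 H each → 2
  1 × Br: no H
  1 × Cl: no H
  1 × N: no H
  1 × S: 1 H
  Total hydrogens = 27.
Molecular formula: C16H27BrClN3O3S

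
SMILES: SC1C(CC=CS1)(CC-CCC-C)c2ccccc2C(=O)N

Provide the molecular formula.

Heavy atoms from the SMILES: 18 C, 1 N, 1 O, 2 S.
Implicit hydrogens by atom environment:
  6 × C: 2 H each → 12
  4 × C (aromatic): 1 H each → 4
  3 × C: 1 H each → 3
  2 × C: no H
  2 × C (aromatic): no H
  1 × C: 3 H
  1 × N: 2 H
  1 × O: no H
  1 × S: 1 H
  1 × S: no H
  Total hydrogens = 25.
Molecular formula: C18H25NOS2

C18H25NOS2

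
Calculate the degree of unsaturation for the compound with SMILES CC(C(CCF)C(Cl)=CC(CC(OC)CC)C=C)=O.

3

Molecular formula from the SMILES: C15H24ClFO2.
DoU = (2C + 2 + N − H − X)/2 = (2·15 + 2 + 0 − 24 − 2)/2 = 6/2 = 3.
(Structurally: 0 ring(s) + 3 π bond(s) = 3.)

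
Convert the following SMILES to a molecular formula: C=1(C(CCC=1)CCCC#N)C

Heavy atoms from the SMILES: 10 C, 1 N.
Implicit hydrogens by atom environment:
  5 × C: 2 H each → 10
  2 × C: 1 H each → 2
  2 × C: no H
  1 × C: 3 H
  1 × N: no H
  Total hydrogens = 15.
Molecular formula: C10H15N

C10H15N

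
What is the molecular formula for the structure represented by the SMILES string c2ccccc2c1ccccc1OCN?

Heavy atoms from the SMILES: 13 C, 1 N, 1 O.
Implicit hydrogens by atom environment:
  9 × C (aromatic): 1 H each → 9
  3 × C (aromatic): no H
  1 × C: 2 H
  1 × N: 2 H
  1 × O: no H
  Total hydrogens = 13.
Molecular formula: C13H13NO

C13H13NO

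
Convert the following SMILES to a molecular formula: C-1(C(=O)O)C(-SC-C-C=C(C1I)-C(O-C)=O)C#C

Heavy atoms from the SMILES: 12 C, 1 I, 4 O, 1 S.
Implicit hydrogens by atom environment:
  5 × C: 1 H each → 5
  4 × C: no H
  3 × O: no H
  2 × C: 2 H each → 4
  1 × C: 3 H
  1 × I: no H
  1 × O: 1 H
  1 × S: no H
  Total hydrogens = 13.
Molecular formula: C12H13IO4S

C12H13IO4S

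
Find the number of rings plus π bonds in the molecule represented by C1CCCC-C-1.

1

Molecular formula from the SMILES: C6H12.
DoU = (2C + 2 + N − H − X)/2 = (2·6 + 2 + 0 − 12 − 0)/2 = 2/2 = 1.
(Structurally: 1 ring(s) + 0 π bond(s) = 1.)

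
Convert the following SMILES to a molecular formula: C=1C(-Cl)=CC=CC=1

Heavy atoms from the SMILES: 6 C, 1 Cl.
Implicit hydrogens by atom environment:
  5 × C (aromatic): 1 H each → 5
  1 × C (aromatic): no H
  1 × Cl: no H
  Total hydrogens = 5.
Molecular formula: C6H5Cl

C6H5Cl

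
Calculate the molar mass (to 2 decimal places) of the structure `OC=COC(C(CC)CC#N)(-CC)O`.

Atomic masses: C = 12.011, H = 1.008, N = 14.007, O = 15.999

199.25

Molecular formula: C10H17NO3.
M = 10×12.011 + 17×1.008 + 1×14.007 + 3×15.999 = 199.25 g/mol.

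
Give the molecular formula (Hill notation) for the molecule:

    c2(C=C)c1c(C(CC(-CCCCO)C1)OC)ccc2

C17H24O2

Heavy atoms from the SMILES: 17 C, 2 O.
Implicit hydrogens by atom environment:
  7 × C: 2 H each → 14
  3 × C (aromatic): 1 H each → 3
  3 × C: 1 H each → 3
  3 × C (aromatic): no H
  1 × C: 3 H
  1 × O: 1 H
  1 × O: no H
  Total hydrogens = 24.
Molecular formula: C17H24O2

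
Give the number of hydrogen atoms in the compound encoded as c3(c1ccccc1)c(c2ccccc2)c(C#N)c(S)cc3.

13

Hydrogens are implicit in SMILES; fill each atom to its normal valence:
  12 × C (aromatic): 1 H each → 12
  6 × C (aromatic): no H
  1 × C: no H
  1 × N: no H
  1 × S: 1 H
  Total hydrogens = 13.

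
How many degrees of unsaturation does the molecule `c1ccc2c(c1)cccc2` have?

Molecular formula from the SMILES: C10H8.
DoU = (2C + 2 + N − H − X)/2 = (2·10 + 2 + 0 − 8 − 0)/2 = 14/2 = 7.
(Structurally: 2 ring(s) + 5 π bond(s) = 7.)

7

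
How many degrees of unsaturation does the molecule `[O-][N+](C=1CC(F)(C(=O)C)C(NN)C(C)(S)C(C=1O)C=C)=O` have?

Molecular formula from the SMILES: C12H18FN3O4S.
DoU = (2C + 2 + N − H − X)/2 = (2·12 + 2 + 3 − 18 − 1)/2 = 10/2 = 5.
(Structurally: 1 ring(s) + 4 π bond(s) = 5.)

5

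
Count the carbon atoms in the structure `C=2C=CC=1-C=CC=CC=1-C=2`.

The symbol for carbon appears 10 times in the SMILES.

10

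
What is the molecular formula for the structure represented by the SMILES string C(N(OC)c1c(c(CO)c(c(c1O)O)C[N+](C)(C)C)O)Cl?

Heavy atoms from the SMILES: 13 C, 1 Cl, 2 N, 5 O.
Implicit hydrogens by atom environment:
  6 × C (aromatic): no H
  4 × C: 3 H each → 12
  4 × O: 1 H each → 4
  3 × C: 2 H each → 6
  1 × Cl: no H
  1 × N: no H
  1 × N (charge +1): no H
  1 × O: no H
  Total hydrogens = 22.
Net charge +1.
Molecular formula: C13H22ClN2O5+

C13H22ClN2O5+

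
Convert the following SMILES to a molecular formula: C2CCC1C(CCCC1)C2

Heavy atoms from the SMILES: 10 C.
Implicit hydrogens by atom environment:
  8 × C: 2 H each → 16
  2 × C: 1 H each → 2
  Total hydrogens = 18.
Molecular formula: C10H18

C10H18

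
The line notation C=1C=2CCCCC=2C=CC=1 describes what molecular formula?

C10H12

Heavy atoms from the SMILES: 10 C.
Implicit hydrogens by atom environment:
  4 × C: 2 H each → 8
  4 × C (aromatic): 1 H each → 4
  2 × C (aromatic): no H
  Total hydrogens = 12.
Molecular formula: C10H12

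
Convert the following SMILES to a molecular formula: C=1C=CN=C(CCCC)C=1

Heavy atoms from the SMILES: 9 C, 1 N.
Implicit hydrogens by atom environment:
  4 × C (aromatic): 1 H each → 4
  3 × C: 2 H each → 6
  1 × C: 3 H
  1 × C (aromatic): no H
  1 × N (aromatic): no H
  Total hydrogens = 13.
Molecular formula: C9H13N

C9H13N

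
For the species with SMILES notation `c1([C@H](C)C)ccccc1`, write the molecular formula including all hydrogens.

C9H12

Heavy atoms from the SMILES: 9 C.
Implicit hydrogens by atom environment:
  5 × C (aromatic): 1 H each → 5
  2 × C: 3 H each → 6
  1 × C: 1 H
  1 × C (aromatic): no H
  Total hydrogens = 12.
Molecular formula: C9H12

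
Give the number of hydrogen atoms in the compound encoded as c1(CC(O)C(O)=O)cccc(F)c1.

Hydrogens are implicit in SMILES; fill each atom to its normal valence:
  4 × C (aromatic): 1 H each → 4
  2 × C (aromatic): no H
  2 × O: 1 H each → 2
  1 × C: 2 H
  1 × C: 1 H
  1 × C: no H
  1 × F: no H
  1 × O: no H
  Total hydrogens = 9.

9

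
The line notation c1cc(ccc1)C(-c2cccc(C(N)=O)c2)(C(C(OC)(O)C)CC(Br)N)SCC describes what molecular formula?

Heavy atoms from the SMILES: 1 Br, 22 C, 2 N, 3 O, 1 S.
Implicit hydrogens by atom environment:
  9 × C (aromatic): 1 H each → 9
  3 × C: 3 H each → 9
  3 × C: no H
  3 × C (aromatic): no H
  2 × C: 2 H each → 4
  2 × C: 1 H each → 2
  2 × N: 2 H each → 4
  2 × O: no H
  1 × Br: no H
  1 × O: 1 H
  1 × S: no H
  Total hydrogens = 29.
Molecular formula: C22H29BrN2O3S

C22H29BrN2O3S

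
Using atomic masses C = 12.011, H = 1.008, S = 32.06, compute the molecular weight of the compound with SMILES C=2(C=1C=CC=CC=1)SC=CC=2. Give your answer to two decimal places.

160.23

Molecular formula: C10H8S.
M = 10×12.011 + 8×1.008 + 1×32.06 = 160.23 g/mol.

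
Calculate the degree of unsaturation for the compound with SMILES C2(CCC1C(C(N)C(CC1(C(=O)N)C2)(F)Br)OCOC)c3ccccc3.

Molecular formula from the SMILES: C19H26BrFN2O3.
DoU = (2C + 2 + N − H − X)/2 = (2·19 + 2 + 2 − 26 − 2)/2 = 14/2 = 7.
(Structurally: 3 ring(s) + 4 π bond(s) = 7.)

7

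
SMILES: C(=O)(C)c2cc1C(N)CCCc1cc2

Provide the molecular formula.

C12H15NO

Heavy atoms from the SMILES: 12 C, 1 N, 1 O.
Implicit hydrogens by atom environment:
  3 × C: 2 H each → 6
  3 × C (aromatic): 1 H each → 3
  3 × C (aromatic): no H
  1 × C: 3 H
  1 × C: 1 H
  1 × C: no H
  1 × N: 2 H
  1 × O: no H
  Total hydrogens = 15.
Molecular formula: C12H15NO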